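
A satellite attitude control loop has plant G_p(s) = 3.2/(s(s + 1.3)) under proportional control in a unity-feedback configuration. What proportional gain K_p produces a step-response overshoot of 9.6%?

K_p = 0.369

From %OS = 100·exp(−πζ/√(1−ζ²)) = 9.6%, ζ = −ln(0.096)/√(π²+ln²(0.096)) = 0.5979.
Characteristic equation s² + 1.3s + 3.2K_p = 0 gives ζ = 1.3/(2√(3.2K_p)).
Setting ζ = 0.5979: √(3.2K_p) = 1.3/(2·0.5979) = 1.087, so K_p = 1.182/3.2 = 0.369.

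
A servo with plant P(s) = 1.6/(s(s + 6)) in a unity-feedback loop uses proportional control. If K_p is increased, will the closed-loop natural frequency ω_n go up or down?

ω_n = √(1.6·K_p), which grows with K_p.

increase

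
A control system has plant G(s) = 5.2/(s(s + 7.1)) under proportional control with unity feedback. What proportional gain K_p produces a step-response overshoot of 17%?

K_p = 10

From %OS = 100·exp(−πζ/√(1−ζ²)) = 17%, ζ = −ln(0.17)/√(π²+ln²(0.17)) = 0.4913.
Characteristic equation s² + 7.1s + 5.2K_p = 0 gives ζ = 7.1/(2√(5.2K_p)).
Setting ζ = 0.4913: √(5.2K_p) = 7.1/(2·0.4913) = 7.226, so K_p = 52.22/5.2 = 10.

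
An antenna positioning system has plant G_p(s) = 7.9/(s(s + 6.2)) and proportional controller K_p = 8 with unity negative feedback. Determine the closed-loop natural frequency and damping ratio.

ω_n = 7.95 rad/s, ζ = 0.39

With unity feedback the closed-loop characteristic equation is s² + 6.2s + 8·7.9 = s² + 6.2s + 63.2 = 0.
Matching s² + 2ζω_n s + ω_n²: ω_n = √63.2 = 7.95 rad/s and 2ζω_n = 6.2, so ζ = 6.2/(2·7.95) = 0.39.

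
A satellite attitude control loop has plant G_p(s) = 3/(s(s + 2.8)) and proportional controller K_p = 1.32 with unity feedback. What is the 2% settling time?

From 1 + K_pG_p(s) = 0: s² + 2.8s + 3.96 = 0 ⇒ ω_n = 1.99, ζ = 0.7035.
2% settling time T_s ≈ 4/(ζω_n) = 4/1.4 = 2.86 s.

T_s ≈ 2.86 s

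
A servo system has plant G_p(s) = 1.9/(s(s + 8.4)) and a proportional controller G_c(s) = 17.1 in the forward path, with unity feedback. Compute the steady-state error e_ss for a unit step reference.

0

The open loop G_c(s)G_p(s) has a pole at the origin (type 1), so the static position error constant is infinite and e_ss = 1/(1+∞) = 0.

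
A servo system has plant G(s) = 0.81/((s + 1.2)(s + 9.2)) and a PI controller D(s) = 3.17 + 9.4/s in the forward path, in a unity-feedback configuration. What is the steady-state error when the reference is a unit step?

0

The open loop D(s)G(s) has a pole at the origin (type 1), so the static position error constant is infinite and e_ss = 1/(1+∞) = 0.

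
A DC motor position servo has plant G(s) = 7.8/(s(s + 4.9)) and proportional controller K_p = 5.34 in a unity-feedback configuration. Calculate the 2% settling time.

Closed-loop characteristic equation: s² + 4.9s + 41.65 = 0, so ω_n = 6.454 rad/s and ζ = 4.9/(2·6.454) = 0.3796.
2% settling time T_s ≈ 4/(ζω_n) = 4/2.45 = 1.63 s.

T_s ≈ 1.63 s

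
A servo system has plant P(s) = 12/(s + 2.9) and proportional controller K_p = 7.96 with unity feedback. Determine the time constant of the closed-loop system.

Closed-loop transfer function: T(s) = K_p·P(s)/(1 + K_p·P(s)) = 95.52/(s + 2.9 + 95.52) = 95.52/(s + 98.42).
Time constant τ = 1/98.42 = 0.0102 s.

τ = 0.0102 s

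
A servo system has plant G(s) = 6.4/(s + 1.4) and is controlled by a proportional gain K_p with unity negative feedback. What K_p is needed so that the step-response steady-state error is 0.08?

K_p = 2.52

Steady-state error for a unit step on this type-0 loop is 1/(1 + K_p·G(0)).
G(0) = 4.571. Require 1/(1 + K_p·4.571) = 0.08, so 1 + 4.571·K_p = 12.5.
K_p = (12.5 − 1)/4.571 = 2.52.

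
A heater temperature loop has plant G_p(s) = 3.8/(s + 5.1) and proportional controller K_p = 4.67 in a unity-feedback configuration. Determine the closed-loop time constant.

τ = 0.0438 s

Closed-loop transfer function: T(s) = K_p·G_p(s)/(1 + K_p·G_p(s)) = 17.75/(s + 5.1 + 17.75) = 17.75/(s + 22.85).
Time constant τ = 1/22.85 = 0.0438 s.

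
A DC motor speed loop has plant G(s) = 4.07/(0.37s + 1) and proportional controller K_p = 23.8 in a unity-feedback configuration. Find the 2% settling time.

Closed loop: T(s) = K_p·G/(1+K_p·G) = 96.87/(0.37s + 1 + 96.87), with pole at s = −(1 + 96.87)/0.37 = −264.5.
τ = 1/264.5 = 0.003781 s, so 2% settling time ≈ 4τ = 0.0151 s.

T_s ≈ 0.0151 s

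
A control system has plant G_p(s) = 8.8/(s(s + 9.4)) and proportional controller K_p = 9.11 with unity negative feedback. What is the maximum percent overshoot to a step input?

14.4%

The closed-loop denominator s² + 9.4s + 80.17 gives ω_n = √80.17 = 8.954 and ζ = 9.4/(2ω_n) = 0.5249.
%OS = 100·exp(−πζ/√(1−ζ²)) = 100·exp(−π·0.5249/√0.7245) = 14.4%.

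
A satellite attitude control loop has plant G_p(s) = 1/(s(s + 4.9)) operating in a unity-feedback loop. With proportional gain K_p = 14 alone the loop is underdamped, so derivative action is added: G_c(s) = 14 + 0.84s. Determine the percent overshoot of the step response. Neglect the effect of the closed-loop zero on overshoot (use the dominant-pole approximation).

Forward path: (14 + 0.84s)·1/(s(s+4.9)). The closed-loop characteristic equation is s² + (4.9 + 1·0.84)s + 1·14 = 0.
That is s² + 5.74s + 14 = 0, so ω_n = 3.742 rad/s and ζ = 5.74/(2·3.742) = 0.767.
%OS = 100·exp(−πζ/√(1−ζ²)) = 2.34%.

2.34%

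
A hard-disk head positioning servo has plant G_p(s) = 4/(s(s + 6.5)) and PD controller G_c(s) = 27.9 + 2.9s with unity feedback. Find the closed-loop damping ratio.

Forward path: (27.9 + 2.9s)·4/(s(s+6.5)). The closed-loop characteristic equation is s² + (6.5 + 4·2.9)s + 4·27.9 = 0.
That is s² + 18.1s + 111.6 = 0, so ω_n = 10.56 rad/s and ζ = 18.1/(2·10.56) = 0.8567.

ζ = 0.857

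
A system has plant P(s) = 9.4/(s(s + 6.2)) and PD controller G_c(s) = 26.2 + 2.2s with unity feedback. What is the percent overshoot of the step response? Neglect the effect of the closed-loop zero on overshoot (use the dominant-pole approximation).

0.545%

Forward path: (26.2 + 2.2s)·9.4/(s(s+6.2)). The closed-loop characteristic equation is s² + (6.2 + 9.4·2.2)s + 9.4·26.2 = 0.
That is s² + 26.88s + 246.3 = 0, so ω_n = 15.69 rad/s and ζ = 26.88/(2·15.69) = 0.8564.
%OS = 100·exp(−πζ/√(1−ζ²)) = 0.545%.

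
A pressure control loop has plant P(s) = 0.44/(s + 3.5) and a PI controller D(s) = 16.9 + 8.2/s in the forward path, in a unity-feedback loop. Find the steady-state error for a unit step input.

The open loop D(s)P(s) has a pole at the origin (type 1), so the static position error constant is infinite and e_ss = 1/(1+∞) = 0.

0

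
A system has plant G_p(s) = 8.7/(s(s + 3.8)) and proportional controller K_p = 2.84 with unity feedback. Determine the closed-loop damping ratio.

ζ = 0.382

With unity feedback the closed-loop characteristic equation is s² + 3.8s + 2.84·8.7 = s² + 3.8s + 24.71 = 0.
Matching s² + 2ζω_n s + ω_n²: ω_n = √24.71 = 4.971 rad/s and 2ζω_n = 3.8, so ζ = 3.8/(2·4.971) = 0.382.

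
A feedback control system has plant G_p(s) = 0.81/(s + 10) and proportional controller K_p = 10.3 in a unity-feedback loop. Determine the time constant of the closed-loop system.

τ = 0.0545 s

Closed-loop transfer function: T(s) = K_p·G_p(s)/(1 + K_p·G_p(s)) = 8.343/(s + 10 + 8.343) = 8.343/(s + 18.34).
Time constant τ = 1/18.34 = 0.0545 s.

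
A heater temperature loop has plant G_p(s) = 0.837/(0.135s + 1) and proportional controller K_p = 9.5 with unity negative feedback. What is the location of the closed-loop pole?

s = -66.31

Closed loop: T(s) = K_p·G_p/(1+K_p·G_p) = 7.951/(0.135s + 1 + 7.951), with pole at s = −(1 + 7.951)/0.135 = −66.31.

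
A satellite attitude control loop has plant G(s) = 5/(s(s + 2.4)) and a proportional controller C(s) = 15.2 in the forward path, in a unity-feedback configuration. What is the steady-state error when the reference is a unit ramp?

0.0316

The loop has one pole at the origin (type 1). Velocity error constant K_v = lim_{s→0} s·C(s)G(s) = 15.2·5/2.4 = 31.67.
Steady-state error to a unit ramp: e_ss = 1/K_v = 0.0316.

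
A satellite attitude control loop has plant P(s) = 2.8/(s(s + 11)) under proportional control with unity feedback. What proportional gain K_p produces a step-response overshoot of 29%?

From %OS = 100·exp(−πζ/√(1−ζ²)) = 29%, ζ = −ln(0.29)/√(π²+ln²(0.29)) = 0.3666.
Characteristic equation s² + 11s + 2.8K_p = 0 gives ζ = 11/(2√(2.8K_p)).
Setting ζ = 0.3666: √(2.8K_p) = 11/(2·0.3666) = 15, so K_p = 225.1/2.8 = 80.4.

K_p = 80.4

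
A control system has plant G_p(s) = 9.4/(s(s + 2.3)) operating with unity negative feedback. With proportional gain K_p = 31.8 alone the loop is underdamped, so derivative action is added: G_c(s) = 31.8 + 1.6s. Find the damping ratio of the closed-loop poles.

ζ = 0.501

Forward path: (31.8 + 1.6s)·9.4/(s(s+2.3)). The closed-loop characteristic equation is s² + (2.3 + 9.4·1.6)s + 9.4·31.8 = 0.
That is s² + 17.34s + 298.9 = 0, so ω_n = 17.29 rad/s and ζ = 17.34/(2·17.29) = 0.5015.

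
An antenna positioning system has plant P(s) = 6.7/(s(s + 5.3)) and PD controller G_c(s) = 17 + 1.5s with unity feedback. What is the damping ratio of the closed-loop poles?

ζ = 0.719

Forward path: (17 + 1.5s)·6.7/(s(s+5.3)). The closed-loop characteristic equation is s² + (5.3 + 6.7·1.5)s + 6.7·17 = 0.
That is s² + 15.35s + 113.9 = 0, so ω_n = 10.67 rad/s and ζ = 15.35/(2·10.67) = 0.7191.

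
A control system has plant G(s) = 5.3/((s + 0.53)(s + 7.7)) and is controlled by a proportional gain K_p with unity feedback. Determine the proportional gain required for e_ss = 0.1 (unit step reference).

For a type-0 loop with proportional control, e_ss = 1/(1 + K_p·G(0)).
G(0) = 1.299. Require 1/(1 + K_p·1.299) = 0.1, so 1 + 1.299·K_p = 10.
K_p = (10 − 1)/1.299 = 6.93.

K_p = 6.93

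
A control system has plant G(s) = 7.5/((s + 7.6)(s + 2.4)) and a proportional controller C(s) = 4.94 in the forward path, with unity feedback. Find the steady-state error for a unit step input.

0.33

The loop is type 0. Static position error constant K_pos = C(0)·G(0) = 4.94·0.4112 = 2.031.
Steady-state error to a unit step: e_ss = 1/(1+K_pos) = 1/3.031 = 0.33.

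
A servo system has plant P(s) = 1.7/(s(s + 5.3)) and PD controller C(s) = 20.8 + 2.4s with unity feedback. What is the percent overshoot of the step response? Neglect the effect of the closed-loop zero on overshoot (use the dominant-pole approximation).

1.78%

Forward path: (20.8 + 2.4s)·1.7/(s(s+5.3)). The closed-loop characteristic equation is s² + (5.3 + 1.7·2.4)s + 1.7·20.8 = 0.
That is s² + 9.38s + 35.36 = 0, so ω_n = 5.946 rad/s and ζ = 9.38/(2·5.946) = 0.7887.
%OS = 100·exp(−πζ/√(1−ζ²)) = 1.78%.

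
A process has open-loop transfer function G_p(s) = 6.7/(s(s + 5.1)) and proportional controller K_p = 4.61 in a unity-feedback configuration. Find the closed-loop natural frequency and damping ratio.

ω_n = 5.56 rad/s, ζ = 0.459

1 + K_p·G_p(s) = 0 gives s² + 5.1s + 30.89 = 0.
Matching s² + 2ζω_n s + ω_n²: ω_n = √30.89 = 5.558 rad/s and 2ζω_n = 5.1, so ζ = 5.1/(2·5.558) = 0.459.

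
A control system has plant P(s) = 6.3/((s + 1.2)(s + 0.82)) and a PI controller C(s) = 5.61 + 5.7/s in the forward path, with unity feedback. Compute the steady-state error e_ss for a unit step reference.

The open loop C(s)P(s) has a pole at the origin (type 1), so the static position error constant is infinite and e_ss = 1/(1+∞) = 0.

0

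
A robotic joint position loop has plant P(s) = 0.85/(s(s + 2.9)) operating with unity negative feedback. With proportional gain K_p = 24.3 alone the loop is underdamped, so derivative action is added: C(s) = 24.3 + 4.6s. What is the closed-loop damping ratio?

ζ = 0.749

Forward path: (24.3 + 4.6s)·0.85/(s(s+2.9)). The closed-loop characteristic equation is s² + (2.9 + 0.85·4.6)s + 0.85·24.3 = 0.
That is s² + 6.81s + 20.66 = 0, so ω_n = 4.545 rad/s and ζ = 6.81/(2·4.545) = 0.7492.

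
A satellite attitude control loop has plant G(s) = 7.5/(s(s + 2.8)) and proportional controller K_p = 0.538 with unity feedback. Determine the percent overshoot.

Closed-loop characteristic equation: s² + 2.8s + 4.035 = 0, so ω_n = 2.009 rad/s and ζ = 2.8/(2·2.009) = 0.697.
%OS = 100·exp(−πζ/√(1−ζ²)) = 100·exp(−π·0.697/√0.5143) = 4.72%.

4.72%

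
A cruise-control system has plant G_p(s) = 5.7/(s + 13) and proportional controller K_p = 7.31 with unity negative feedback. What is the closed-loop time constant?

Closed-loop transfer function: T(s) = K_p·G_p(s)/(1 + K_p·G_p(s)) = 41.67/(s + 13 + 41.67) = 41.67/(s + 54.67).
Time constant τ = 1/54.67 = 0.0183 s.

τ = 0.0183 s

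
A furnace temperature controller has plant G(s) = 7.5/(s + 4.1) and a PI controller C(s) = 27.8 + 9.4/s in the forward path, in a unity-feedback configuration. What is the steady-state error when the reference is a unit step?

0

The open loop C(s)G(s) has a pole at the origin (type 1), so the static position error constant is infinite and e_ss = 1/(1+∞) = 0.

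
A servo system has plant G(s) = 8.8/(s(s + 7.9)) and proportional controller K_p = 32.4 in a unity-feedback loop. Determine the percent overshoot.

Closed-loop characteristic equation: s² + 7.9s + 285.1 = 0, so ω_n = 16.89 rad/s and ζ = 7.9/(2·16.89) = 0.2339.
%OS = 100·exp(−πζ/√(1−ζ²)) = 100·exp(−π·0.2339/√0.9453) = 47%.

47%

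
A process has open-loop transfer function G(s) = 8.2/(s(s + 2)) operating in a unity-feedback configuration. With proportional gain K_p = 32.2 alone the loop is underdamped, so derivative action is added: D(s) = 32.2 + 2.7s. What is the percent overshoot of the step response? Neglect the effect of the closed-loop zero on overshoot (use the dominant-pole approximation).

3.06%

Forward path: (32.2 + 2.7s)·8.2/(s(s+2)). The closed-loop characteristic equation is s² + (2 + 8.2·2.7)s + 8.2·32.2 = 0.
That is s² + 24.14s + 264 = 0, so ω_n = 16.25 rad/s and ζ = 24.14/(2·16.25) = 0.7428.
%OS = 100·exp(−πζ/√(1−ζ²)) = 3.06%.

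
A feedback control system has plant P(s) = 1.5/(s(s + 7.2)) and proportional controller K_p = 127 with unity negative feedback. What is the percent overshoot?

Closed-loop characteristic equation: s² + 7.2s + 190.5 = 0, so ω_n = 13.8 rad/s and ζ = 7.2/(2·13.8) = 0.2608.
%OS = 100·exp(−πζ/√(1−ζ²)) = 100·exp(−π·0.2608/√0.932) = 42.8%.

42.8%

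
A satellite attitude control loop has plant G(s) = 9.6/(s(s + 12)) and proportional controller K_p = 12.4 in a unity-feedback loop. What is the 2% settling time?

The closed-loop denominator s² + 12s + 119 gives ω_n = √119 = 10.91 and ζ = 12/(2ω_n) = 0.5499.
2% settling time T_s ≈ 4/(ζω_n) = 4/6 = 0.667 s.

T_s ≈ 0.667 s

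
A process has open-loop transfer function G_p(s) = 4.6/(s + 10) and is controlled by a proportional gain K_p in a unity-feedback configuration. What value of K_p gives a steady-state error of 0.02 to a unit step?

K_p = 107

The loop is type 0, so e_ss(step) = 1/(1 + K_pos) with K_pos = K_p·G_p(0).
G_p(0) = 0.46. Require 1/(1 + K_p·0.46) = 0.02, so 1 + 0.46·K_p = 50.
K_p = (50 − 1)/0.46 = 107.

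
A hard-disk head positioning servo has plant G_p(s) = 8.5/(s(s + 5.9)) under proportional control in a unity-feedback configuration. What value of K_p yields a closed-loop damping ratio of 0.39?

K_p = 6.73

Closed-loop characteristic equation: s² + 5.9s + K_p·8.5 = 0.
So ω_n = √(8.5K_p) and 2ζω_n = 5.9, giving ζ = 5.9/(2√(8.5K_p)).
Setting ζ = 0.39: √(8.5K_p) = 5.9/(2·0.39) = 7.564, so K_p = 57.22/8.5 = 6.73.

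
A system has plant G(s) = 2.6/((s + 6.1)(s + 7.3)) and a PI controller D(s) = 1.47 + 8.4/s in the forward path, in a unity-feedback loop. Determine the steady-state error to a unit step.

The open loop D(s)G(s) has a pole at the origin (type 1), so the static position error constant is infinite and e_ss = 1/(1+∞) = 0.

0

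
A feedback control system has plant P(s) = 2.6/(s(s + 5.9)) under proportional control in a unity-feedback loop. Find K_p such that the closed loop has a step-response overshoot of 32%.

From %OS = 100·exp(−πζ/√(1−ζ²)) = 32%, ζ = −ln(0.32)/√(π²+ln²(0.32)) = 0.341.
Characteristic equation s² + 5.9s + 2.6K_p = 0 gives ζ = 5.9/(2√(2.6K_p)).
Setting ζ = 0.341: √(2.6K_p) = 5.9/(2·0.341) = 8.652, so K_p = 74.86/2.6 = 28.8.

K_p = 28.8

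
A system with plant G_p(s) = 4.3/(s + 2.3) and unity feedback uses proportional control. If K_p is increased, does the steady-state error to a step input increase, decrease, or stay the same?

decrease

The position error constant K_pos = K_p·G_p(0) grows with K_p, and e_ss = 1/(1+K_pos) falls.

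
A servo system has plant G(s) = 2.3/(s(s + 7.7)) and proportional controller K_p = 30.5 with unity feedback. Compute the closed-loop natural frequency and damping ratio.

1 + K_p·G(s) = 0 gives s² + 7.7s + 70.15 = 0.
So ω_n² = 70.15 ⇒ ω_n = 8.376 rad/s, and ζ = 7.7/(2ω_n) = 0.46.

ω_n = 8.38 rad/s, ζ = 0.46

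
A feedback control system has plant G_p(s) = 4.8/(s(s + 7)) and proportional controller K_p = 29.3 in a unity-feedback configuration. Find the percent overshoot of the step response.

37.9%

Closed-loop characteristic equation: s² + 7s + 140.6 = 0, so ω_n = 11.86 rad/s and ζ = 7/(2·11.86) = 0.2951.
%OS = 100·exp(−πζ/√(1−ζ²)) = 100·exp(−π·0.2951/√0.9129) = 37.9%.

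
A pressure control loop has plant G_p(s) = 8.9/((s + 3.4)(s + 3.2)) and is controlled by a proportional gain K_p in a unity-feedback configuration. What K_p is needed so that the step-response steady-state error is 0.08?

K_p = 14.1

For a type-0 loop with proportional control, e_ss = 1/(1 + K_p·G_p(0)).
G_p(0) = 0.818. Require 1/(1 + K_p·0.818) = 0.08, so 1 + 0.818·K_p = 12.5.
K_p = (12.5 − 1)/0.818 = 14.1.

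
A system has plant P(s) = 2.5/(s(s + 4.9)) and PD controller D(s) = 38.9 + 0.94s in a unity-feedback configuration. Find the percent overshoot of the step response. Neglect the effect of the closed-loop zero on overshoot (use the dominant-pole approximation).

28.9%

Forward path: (38.9 + 0.94s)·2.5/(s(s+4.9)). The closed-loop characteristic equation is s² + (4.9 + 2.5·0.94)s + 2.5·38.9 = 0.
That is s² + 7.25s + 97.25 = 0, so ω_n = 9.862 rad/s and ζ = 7.25/(2·9.862) = 0.3676.
%OS = 100·exp(−πζ/√(1−ζ²)) = 28.9%.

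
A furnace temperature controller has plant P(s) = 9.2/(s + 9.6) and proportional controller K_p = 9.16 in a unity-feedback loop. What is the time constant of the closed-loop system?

τ = 0.0107 s

Closed-loop transfer function: T(s) = K_p·P(s)/(1 + K_p·P(s)) = 84.27/(s + 9.6 + 84.27) = 84.27/(s + 93.87).
Time constant τ = 1/93.87 = 0.0107 s.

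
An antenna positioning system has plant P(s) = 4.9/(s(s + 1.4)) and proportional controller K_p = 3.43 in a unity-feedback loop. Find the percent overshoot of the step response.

58%

The closed-loop denominator s² + 1.4s + 16.81 gives ω_n = √16.81 = 4.1 and ζ = 1.4/(2ω_n) = 0.1707.
%OS = 100·exp(−πζ/√(1−ζ²)) = 100·exp(−π·0.1707/√0.9708) = 58%.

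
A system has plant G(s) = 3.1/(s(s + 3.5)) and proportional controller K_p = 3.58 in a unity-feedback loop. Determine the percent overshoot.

14.4%

Closed-loop characteristic equation: s² + 3.5s + 11.1 = 0, so ω_n = 3.331 rad/s and ζ = 3.5/(2·3.331) = 0.5253.
%OS = 100·exp(−πζ/√(1−ζ²)) = 100·exp(−π·0.5253/√0.724) = 14.4%.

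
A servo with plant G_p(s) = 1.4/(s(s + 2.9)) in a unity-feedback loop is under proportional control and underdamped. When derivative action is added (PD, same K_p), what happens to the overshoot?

The derivative term adds K·K_d to the s-coefficient of the characteristic equation, raising 2ζω_n while ω_n is unchanged; ζ increases, so overshoot decreases.

decrease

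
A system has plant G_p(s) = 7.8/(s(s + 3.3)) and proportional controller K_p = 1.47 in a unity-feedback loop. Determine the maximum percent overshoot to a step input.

From 1 + K_pG_p(s) = 0: s² + 3.3s + 11.47 = 0 ⇒ ω_n = 3.386, ζ = 0.4873.
%OS = 100·exp(−πζ/√(1−ζ²)) = 100·exp(−π·0.4873/√0.7626) = 17.3%.

17.3%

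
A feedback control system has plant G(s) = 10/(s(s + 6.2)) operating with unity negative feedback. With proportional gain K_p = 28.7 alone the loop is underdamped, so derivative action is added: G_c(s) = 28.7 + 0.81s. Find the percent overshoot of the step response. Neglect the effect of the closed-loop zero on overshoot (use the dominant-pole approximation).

23.2%

Forward path: (28.7 + 0.81s)·10/(s(s+6.2)). The closed-loop characteristic equation is s² + (6.2 + 10·0.81)s + 10·28.7 = 0.
That is s² + 14.3s + 287 = 0, so ω_n = 16.94 rad/s and ζ = 14.3/(2·16.94) = 0.4221.
%OS = 100·exp(−πζ/√(1−ζ²)) = 23.2%.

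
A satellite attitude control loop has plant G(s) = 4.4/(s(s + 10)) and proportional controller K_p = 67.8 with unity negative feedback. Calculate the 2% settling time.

T_s ≈ 0.8 s

Closed-loop characteristic equation: s² + 10s + 298.3 = 0, so ω_n = 17.27 rad/s and ζ = 10/(2·17.27) = 0.2895.
2% settling time T_s ≈ 4/(ζω_n) = 4/5 = 0.8 s.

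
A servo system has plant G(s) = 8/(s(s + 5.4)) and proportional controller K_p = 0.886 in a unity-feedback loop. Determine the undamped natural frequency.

With unity feedback the closed-loop characteristic equation is s² + 5.4s + 0.886·8 = s² + 5.4s + 7.088 = 0.
So ω_n² = 7.088 ⇒ ω_n = 2.662 rad/s, and ζ = 5.4/(2ω_n) = 1.01.

ω_n = 2.66 rad/s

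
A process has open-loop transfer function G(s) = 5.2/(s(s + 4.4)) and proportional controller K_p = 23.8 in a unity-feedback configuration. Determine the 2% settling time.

T_s ≈ 1.82 s

The closed-loop denominator s² + 4.4s + 123.8 gives ω_n = √123.8 = 11.12 and ζ = 4.4/(2ω_n) = 0.1978.
2% settling time T_s ≈ 4/(ζω_n) = 4/2.2 = 1.82 s.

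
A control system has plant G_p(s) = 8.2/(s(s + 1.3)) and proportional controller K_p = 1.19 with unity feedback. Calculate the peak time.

T_p = 1.03 s

The closed-loop denominator s² + 1.3s + 9.758 gives ω_n = √9.758 = 3.124 and ζ = 1.3/(2ω_n) = 0.2081.
Damped frequency ω_d = ω_n√(1−ζ²) = 3.055 rad/s, so peak time T_p = π/ω_d = 1.03 s.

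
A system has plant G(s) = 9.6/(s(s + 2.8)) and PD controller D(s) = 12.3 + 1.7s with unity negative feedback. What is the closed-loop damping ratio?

Forward path: (12.3 + 1.7s)·9.6/(s(s+2.8)). The closed-loop characteristic equation is s² + (2.8 + 9.6·1.7)s + 9.6·12.3 = 0.
That is s² + 19.12s + 118.1 = 0, so ω_n = 10.87 rad/s and ζ = 19.12/(2·10.87) = 0.8798.

ζ = 0.88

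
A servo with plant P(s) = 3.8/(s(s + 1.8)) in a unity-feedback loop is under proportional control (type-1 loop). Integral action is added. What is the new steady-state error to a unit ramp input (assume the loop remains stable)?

0

The integrator raises the loop to type 2, so K_v → ∞ and e_ss to a ramp is zero.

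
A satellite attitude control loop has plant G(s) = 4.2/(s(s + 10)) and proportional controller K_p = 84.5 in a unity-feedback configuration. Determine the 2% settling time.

Closed-loop characteristic equation: s² + 10s + 354.9 = 0, so ω_n = 18.84 rad/s and ζ = 10/(2·18.84) = 0.2654.
2% settling time T_s ≈ 4/(ζω_n) = 4/5 = 0.8 s.

T_s ≈ 0.8 s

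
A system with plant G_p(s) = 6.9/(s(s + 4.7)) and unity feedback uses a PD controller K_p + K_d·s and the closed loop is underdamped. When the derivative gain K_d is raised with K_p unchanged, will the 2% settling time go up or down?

decrease

Characteristic equation s² + (4.7 + 6.9K_d)s + 6.9K_p = 0: raising K_d increases ζω_n = (4.7+6.9K_d)/2 while the loop stays underdamped, so T_s ≈ 4/(ζω_n) decreases.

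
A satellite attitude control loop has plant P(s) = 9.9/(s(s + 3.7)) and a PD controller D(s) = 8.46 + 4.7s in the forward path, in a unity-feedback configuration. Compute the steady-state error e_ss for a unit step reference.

0

The open loop D(s)P(s) has a pole at the origin (type 1), so the static position error constant is infinite and e_ss = 1/(1+∞) = 0.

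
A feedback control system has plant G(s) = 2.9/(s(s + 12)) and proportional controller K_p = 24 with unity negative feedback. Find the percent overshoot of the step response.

3.87%

The closed-loop denominator s² + 12s + 69.6 gives ω_n = √69.6 = 8.343 and ζ = 12/(2ω_n) = 0.7192.
%OS = 100·exp(−πζ/√(1−ζ²)) = 100·exp(−π·0.7192/√0.4828) = 3.87%.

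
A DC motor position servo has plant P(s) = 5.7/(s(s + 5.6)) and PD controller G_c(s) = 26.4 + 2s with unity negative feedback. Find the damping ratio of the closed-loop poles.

ζ = 0.693

Forward path: (26.4 + 2s)·5.7/(s(s+5.6)). The closed-loop characteristic equation is s² + (5.6 + 5.7·2)s + 5.7·26.4 = 0.
That is s² + 17s + 150.5 = 0, so ω_n = 12.27 rad/s and ζ = 17/(2·12.27) = 0.6929.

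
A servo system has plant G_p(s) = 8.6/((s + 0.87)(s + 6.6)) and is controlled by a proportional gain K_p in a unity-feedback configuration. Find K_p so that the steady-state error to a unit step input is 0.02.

K_p = 32.7

Steady-state error for a unit step on this type-0 loop is 1/(1 + K_p·G_p(0)).
G_p(0) = 1.498. Require 1/(1 + K_p·1.498) = 0.02, so 1 + 1.498·K_p = 50.
K_p = (50 − 1)/1.498 = 32.7.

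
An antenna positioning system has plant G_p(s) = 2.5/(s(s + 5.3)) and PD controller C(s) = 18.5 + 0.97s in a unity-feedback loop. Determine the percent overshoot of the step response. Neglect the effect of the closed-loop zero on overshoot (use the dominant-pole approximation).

Forward path: (18.5 + 0.97s)·2.5/(s(s+5.3)). The closed-loop characteristic equation is s² + (5.3 + 2.5·0.97)s + 2.5·18.5 = 0.
That is s² + 7.725s + 46.25 = 0, so ω_n = 6.801 rad/s and ζ = 7.725/(2·6.801) = 0.568.
%OS = 100·exp(−πζ/√(1−ζ²)) = 11.4%.

11.4%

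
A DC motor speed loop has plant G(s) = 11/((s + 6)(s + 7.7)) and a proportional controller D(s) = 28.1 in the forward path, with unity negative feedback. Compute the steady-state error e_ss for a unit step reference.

The loop is type 0. Static position error constant K_pos = D(0)·G(0) = 28.1·0.2381 = 6.69.
Steady-state error to a unit step: e_ss = 1/(1+K_pos) = 1/7.69 = 0.13.

0.13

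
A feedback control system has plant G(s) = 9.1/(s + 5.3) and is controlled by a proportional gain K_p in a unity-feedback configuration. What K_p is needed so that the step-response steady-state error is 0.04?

K_p = 14

The loop is type 0, so e_ss(step) = 1/(1 + K_pos) with K_pos = K_p·G(0).
G(0) = 1.717. Require 1/(1 + K_p·1.717) = 0.04, so 1 + 1.717·K_p = 25.
K_p = (25 − 1)/1.717 = 14.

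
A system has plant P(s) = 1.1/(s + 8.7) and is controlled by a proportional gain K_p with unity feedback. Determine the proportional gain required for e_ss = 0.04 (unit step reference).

The loop is type 0, so e_ss(step) = 1/(1 + K_pos) with K_pos = K_p·P(0).
P(0) = 0.1264. Require 1/(1 + K_p·0.1264) = 0.04, so 1 + 0.1264·K_p = 25.
K_p = (25 − 1)/0.1264 = 190.

K_p = 190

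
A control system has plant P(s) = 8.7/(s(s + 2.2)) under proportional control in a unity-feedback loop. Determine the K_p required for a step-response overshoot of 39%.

K_p = 1.69

From %OS = 100·exp(−πζ/√(1−ζ²)) = 39%, ζ = −ln(0.39)/√(π²+ln²(0.39)) = 0.2871.
Characteristic equation s² + 2.2s + 8.7K_p = 0 gives ζ = 2.2/(2√(8.7K_p)).
Setting ζ = 0.2871: √(8.7K_p) = 2.2/(2·0.2871) = 3.831, so K_p = 14.68/8.7 = 1.69.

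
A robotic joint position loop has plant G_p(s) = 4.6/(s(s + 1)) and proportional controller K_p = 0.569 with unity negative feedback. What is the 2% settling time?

T_s ≈ 8 s

The closed-loop denominator s² + 1s + 2.617 gives ω_n = √2.617 = 1.618 and ζ = 1/(2ω_n) = 0.3091.
2% settling time T_s ≈ 4/(ζω_n) = 4/0.5 = 8 s.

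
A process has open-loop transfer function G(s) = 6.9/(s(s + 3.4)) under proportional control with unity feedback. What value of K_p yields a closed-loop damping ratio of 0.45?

K_p = 2.07

Closed-loop characteristic equation: s² + 3.4s + K_p·6.9 = 0.
So ω_n = √(6.9K_p) and 2ζω_n = 3.4, giving ζ = 3.4/(2√(6.9K_p)).
Setting ζ = 0.45: √(6.9K_p) = 3.4/(2·0.45) = 3.778, so K_p = 14.27/6.9 = 2.07.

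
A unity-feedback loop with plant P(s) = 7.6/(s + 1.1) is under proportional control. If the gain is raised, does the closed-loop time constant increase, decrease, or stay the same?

Closed-loop pole is at s = −(1.1+K_p·7.6); larger K_p moves it further left, so τ = 1/(1.1+K_p·7.6) decreases.

decrease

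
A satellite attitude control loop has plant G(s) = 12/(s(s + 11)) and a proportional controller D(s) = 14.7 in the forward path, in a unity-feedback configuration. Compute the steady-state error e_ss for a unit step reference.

0

The open loop D(s)G(s) has a pole at the origin (type 1), so the static position error constant is infinite and e_ss = 1/(1+∞) = 0.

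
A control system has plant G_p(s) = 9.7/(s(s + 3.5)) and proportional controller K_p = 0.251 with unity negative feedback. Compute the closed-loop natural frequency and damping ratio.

With unity feedback the closed-loop characteristic equation is s² + 3.5s + 0.251·9.7 = s² + 3.5s + 2.435 = 0.
So ω_n² = 2.435 ⇒ ω_n = 1.56 rad/s, and ζ = 3.5/(2ω_n) = 1.12.

ω_n = 1.56 rad/s, ζ = 1.12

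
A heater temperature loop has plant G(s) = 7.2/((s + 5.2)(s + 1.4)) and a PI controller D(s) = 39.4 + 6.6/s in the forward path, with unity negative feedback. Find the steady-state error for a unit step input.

The open loop D(s)G(s) has a pole at the origin (type 1), so the static position error constant is infinite and e_ss = 1/(1+∞) = 0.

0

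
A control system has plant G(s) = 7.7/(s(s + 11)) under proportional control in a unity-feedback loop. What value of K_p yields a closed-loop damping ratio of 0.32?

Closed-loop characteristic equation: s² + 11s + K_p·7.7 = 0.
So ω_n = √(7.7K_p) and 2ζω_n = 11, giving ζ = 11/(2√(7.7K_p)).
Setting ζ = 0.32: √(7.7K_p) = 11/(2·0.32) = 17.19, so K_p = 295.4/7.7 = 38.4.

K_p = 38.4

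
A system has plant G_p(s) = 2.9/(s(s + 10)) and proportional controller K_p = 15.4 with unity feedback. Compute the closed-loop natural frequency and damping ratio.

With unity feedback the closed-loop characteristic equation is s² + 10s + 15.4·2.9 = s² + 10s + 44.66 = 0.
Matching s² + 2ζω_n s + ω_n²: ω_n = √44.66 = 6.683 rad/s and 2ζω_n = 10, so ζ = 10/(2·6.683) = 0.748.

ω_n = 6.68 rad/s, ζ = 0.748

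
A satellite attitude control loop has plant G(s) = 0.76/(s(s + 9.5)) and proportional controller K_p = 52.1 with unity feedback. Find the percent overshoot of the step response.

2.69%

The closed-loop denominator s² + 9.5s + 39.6 gives ω_n = √39.6 = 6.293 and ζ = 9.5/(2ω_n) = 0.7549.
%OS = 100·exp(−πζ/√(1−ζ²)) = 100·exp(−π·0.7549/√0.4302) = 2.69%.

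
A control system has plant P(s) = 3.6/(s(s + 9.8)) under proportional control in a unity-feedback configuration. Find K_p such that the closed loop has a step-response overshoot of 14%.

From %OS = 100·exp(−πζ/√(1−ζ²)) = 14%, ζ = −ln(0.14)/√(π²+ln²(0.14)) = 0.5305.
Characteristic equation s² + 9.8s + 3.6K_p = 0 gives ζ = 9.8/(2√(3.6K_p)).
Setting ζ = 0.5305: √(3.6K_p) = 9.8/(2·0.5305) = 9.236, so K_p = 85.31/3.6 = 23.7.

K_p = 23.7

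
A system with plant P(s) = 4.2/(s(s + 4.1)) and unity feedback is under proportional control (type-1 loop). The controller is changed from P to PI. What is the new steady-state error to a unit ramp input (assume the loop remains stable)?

0

The integrator raises the loop to type 2, so K_v → ∞ and e_ss to a ramp is zero.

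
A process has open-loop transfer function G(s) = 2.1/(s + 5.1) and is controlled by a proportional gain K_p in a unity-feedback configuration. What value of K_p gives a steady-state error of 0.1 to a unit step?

K_p = 21.9

Steady-state error for a unit step on this type-0 loop is 1/(1 + K_p·G(0)).
G(0) = 0.4118. Require 1/(1 + K_p·0.4118) = 0.1, so 1 + 0.4118·K_p = 10.
K_p = (10 − 1)/0.4118 = 21.9.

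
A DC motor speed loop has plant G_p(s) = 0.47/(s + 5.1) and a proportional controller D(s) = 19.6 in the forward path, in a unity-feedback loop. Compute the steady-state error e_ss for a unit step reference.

The loop is type 0. Static position error constant K_pos = D(0)·G_p(0) = 19.6·0.09216 = 1.806.
Steady-state error to a unit step: e_ss = 1/(1+K_pos) = 1/2.806 = 0.356.

0.356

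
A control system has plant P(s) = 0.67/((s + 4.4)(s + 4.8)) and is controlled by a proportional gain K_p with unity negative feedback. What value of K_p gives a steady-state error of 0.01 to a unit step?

K_p = 3120

The loop is type 0, so e_ss(step) = 1/(1 + K_pos) with K_pos = K_p·P(0).
P(0) = 0.03172. Require 1/(1 + K_p·0.03172) = 0.01, so 1 + 0.03172·K_p = 100.
K_p = (100 − 1)/0.03172 = 3120.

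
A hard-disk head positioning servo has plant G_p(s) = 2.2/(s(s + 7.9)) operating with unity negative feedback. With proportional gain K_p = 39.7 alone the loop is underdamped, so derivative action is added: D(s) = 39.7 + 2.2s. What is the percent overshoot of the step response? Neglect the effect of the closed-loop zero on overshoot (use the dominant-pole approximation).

5.36%

Forward path: (39.7 + 2.2s)·2.2/(s(s+7.9)). The closed-loop characteristic equation is s² + (7.9 + 2.2·2.2)s + 2.2·39.7 = 0.
That is s² + 12.74s + 87.34 = 0, so ω_n = 9.346 rad/s and ζ = 12.74/(2·9.346) = 0.6816.
%OS = 100·exp(−πζ/√(1−ζ²)) = 5.36%.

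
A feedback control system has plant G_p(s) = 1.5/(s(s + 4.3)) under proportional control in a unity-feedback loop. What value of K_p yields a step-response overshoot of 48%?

From %OS = 100·exp(−πζ/√(1−ζ²)) = 48%, ζ = −ln(0.48)/√(π²+ln²(0.48)) = 0.2275.
Characteristic equation s² + 4.3s + 1.5K_p = 0 gives ζ = 4.3/(2√(1.5K_p)).
Setting ζ = 0.2275: √(1.5K_p) = 4.3/(2·0.2275) = 9.45, so K_p = 89.31/1.5 = 59.5.

K_p = 59.5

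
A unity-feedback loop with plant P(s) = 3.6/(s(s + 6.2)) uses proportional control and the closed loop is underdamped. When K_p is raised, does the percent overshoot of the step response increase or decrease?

ζ = 6.2/(2√(3.6K_p)) decreases as K_p grows; lower damping means more overshoot.

increase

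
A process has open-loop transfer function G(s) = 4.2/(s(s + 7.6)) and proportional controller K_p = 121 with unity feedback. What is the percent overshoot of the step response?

Closed-loop characteristic equation: s² + 7.6s + 508.2 = 0, so ω_n = 22.54 rad/s and ζ = 7.6/(2·22.54) = 0.1686.
%OS = 100·exp(−πζ/√(1−ζ²)) = 100·exp(−π·0.1686/√0.9716) = 58.4%.

58.4%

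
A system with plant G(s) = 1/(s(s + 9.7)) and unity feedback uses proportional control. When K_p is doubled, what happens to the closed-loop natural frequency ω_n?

increase

ω_n = √(1·K_p), which grows with K_p.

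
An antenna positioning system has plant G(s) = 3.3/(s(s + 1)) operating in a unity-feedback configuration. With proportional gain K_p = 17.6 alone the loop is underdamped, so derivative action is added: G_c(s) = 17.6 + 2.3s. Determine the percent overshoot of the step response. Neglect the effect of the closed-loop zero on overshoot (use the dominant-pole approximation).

Forward path: (17.6 + 2.3s)·3.3/(s(s+1)). The closed-loop characteristic equation is s² + (1 + 3.3·2.3)s + 3.3·17.6 = 0.
That is s² + 8.59s + 58.08 = 0, so ω_n = 7.621 rad/s and ζ = 8.59/(2·7.621) = 0.5636.
%OS = 100·exp(−πζ/√(1−ζ²)) = 11.7%.

11.7%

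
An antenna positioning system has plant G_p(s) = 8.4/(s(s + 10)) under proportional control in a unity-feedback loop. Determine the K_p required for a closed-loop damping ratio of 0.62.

Closed-loop characteristic equation: s² + 10s + K_p·8.4 = 0.
So ω_n = √(8.4K_p) and 2ζω_n = 10, giving ζ = 10/(2√(8.4K_p)).
Setting ζ = 0.62: √(8.4K_p) = 10/(2·0.62) = 8.065, so K_p = 65.04/8.4 = 7.74.

K_p = 7.74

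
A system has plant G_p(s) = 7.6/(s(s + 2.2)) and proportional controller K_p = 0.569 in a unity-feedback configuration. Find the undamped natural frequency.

1 + K_p·G_p(s) = 0 gives s² + 2.2s + 4.324 = 0.
Matching s² + 2ζω_n s + ω_n²: ω_n = √4.324 = 2.08 rad/s and 2ζω_n = 2.2, so ζ = 2.2/(2·2.08) = 0.529.

ω_n = 2.08 rad/s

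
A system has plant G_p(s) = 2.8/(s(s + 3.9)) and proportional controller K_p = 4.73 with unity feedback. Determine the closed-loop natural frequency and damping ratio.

1 + K_p·G_p(s) = 0 gives s² + 3.9s + 13.24 = 0.
So ω_n² = 13.24 ⇒ ω_n = 3.639 rad/s, and ζ = 3.9/(2ω_n) = 0.536.

ω_n = 3.64 rad/s, ζ = 0.536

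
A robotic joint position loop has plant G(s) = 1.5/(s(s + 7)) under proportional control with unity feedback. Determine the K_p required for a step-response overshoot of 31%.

From %OS = 100·exp(−πζ/√(1−ζ²)) = 31%, ζ = −ln(0.31)/√(π²+ln²(0.31)) = 0.3493.
Characteristic equation s² + 7s + 1.5K_p = 0 gives ζ = 7/(2√(1.5K_p)).
Setting ζ = 0.3493: √(1.5K_p) = 7/(2·0.3493) = 10.02, so K_p = 100.4/1.5 = 66.9.

K_p = 66.9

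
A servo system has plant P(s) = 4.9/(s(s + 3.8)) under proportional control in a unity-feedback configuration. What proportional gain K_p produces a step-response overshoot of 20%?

K_p = 3.54

From %OS = 100·exp(−πζ/√(1−ζ²)) = 20%, ζ = −ln(0.2)/√(π²+ln²(0.2)) = 0.4559.
Characteristic equation s² + 3.8s + 4.9K_p = 0 gives ζ = 3.8/(2√(4.9K_p)).
Setting ζ = 0.4559: √(4.9K_p) = 3.8/(2·0.4559) = 4.167, so K_p = 17.36/4.9 = 3.54.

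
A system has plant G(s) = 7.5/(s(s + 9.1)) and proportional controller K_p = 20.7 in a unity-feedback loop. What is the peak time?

T_p = 0.271 s

Closed-loop characteristic equation: s² + 9.1s + 155.2 = 0, so ω_n = 12.46 rad/s and ζ = 9.1/(2·12.46) = 0.3652.
Damped frequency ω_d = ω_n√(1−ζ²) = 11.6 rad/s, so peak time T_p = π/ω_d = 0.271 s.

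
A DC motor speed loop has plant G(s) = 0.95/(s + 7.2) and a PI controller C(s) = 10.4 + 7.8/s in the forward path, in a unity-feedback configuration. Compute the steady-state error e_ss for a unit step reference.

0

The open loop C(s)G(s) has a pole at the origin (type 1), so the static position error constant is infinite and e_ss = 1/(1+∞) = 0.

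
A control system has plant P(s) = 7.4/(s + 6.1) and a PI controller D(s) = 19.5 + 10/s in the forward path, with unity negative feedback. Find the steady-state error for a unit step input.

0

The open loop D(s)P(s) has a pole at the origin (type 1), so the static position error constant is infinite and e_ss = 1/(1+∞) = 0.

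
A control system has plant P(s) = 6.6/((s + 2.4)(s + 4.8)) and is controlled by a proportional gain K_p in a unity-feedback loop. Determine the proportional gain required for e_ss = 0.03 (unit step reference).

The loop is type 0, so e_ss(step) = 1/(1 + K_pos) with K_pos = K_p·P(0).
P(0) = 0.5729. Require 1/(1 + K_p·0.5729) = 0.03, so 1 + 0.5729·K_p = 33.33.
K_p = (33.33 − 1)/0.5729 = 56.4.

K_p = 56.4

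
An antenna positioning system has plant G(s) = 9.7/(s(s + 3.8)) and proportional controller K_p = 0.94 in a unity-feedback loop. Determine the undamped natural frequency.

1 + K_p·G(s) = 0 gives s² + 3.8s + 9.118 = 0.
Matching s² + 2ζω_n s + ω_n²: ω_n = √9.118 = 3.02 rad/s and 2ζω_n = 3.8, so ζ = 3.8/(2·3.02) = 0.629.

ω_n = 3.02 rad/s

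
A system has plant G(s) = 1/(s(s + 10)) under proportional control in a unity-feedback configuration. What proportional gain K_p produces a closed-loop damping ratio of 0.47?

Closed-loop characteristic equation: s² + 10s + K_p·1 = 0.
So ω_n = √(1K_p) and 2ζω_n = 10, giving ζ = 10/(2√(1K_p)).
Setting ζ = 0.47: √(1K_p) = 10/(2·0.47) = 10.64, so K_p = 113.2/1 = 113.

K_p = 113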